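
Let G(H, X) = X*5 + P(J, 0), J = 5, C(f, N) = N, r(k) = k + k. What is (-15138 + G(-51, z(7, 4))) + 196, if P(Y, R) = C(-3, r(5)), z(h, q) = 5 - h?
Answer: -14942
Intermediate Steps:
r(k) = 2*k
P(Y, R) = 10 (P(Y, R) = 2*5 = 10)
G(H, X) = 10 + 5*X (G(H, X) = X*5 + 10 = 5*X + 10 = 10 + 5*X)
(-15138 + G(-51, z(7, 4))) + 196 = (-15138 + (10 + 5*(5 - 1*7))) + 196 = (-15138 + (10 + 5*(5 - 7))) + 196 = (-15138 + (10 + 5*(-2))) + 196 = (-15138 + (10 - 10)) + 196 = (-15138 + 0) + 196 = -15138 + 196 = -14942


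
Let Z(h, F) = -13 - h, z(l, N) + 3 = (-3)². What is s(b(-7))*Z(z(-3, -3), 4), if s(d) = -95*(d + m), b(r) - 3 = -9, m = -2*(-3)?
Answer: 0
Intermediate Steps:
m = 6
z(l, N) = 6 (z(l, N) = -3 + (-3)² = -3 + 9 = 6)
b(r) = -6 (b(r) = 3 - 9 = -6)
s(d) = -570 - 95*d (s(d) = -95*(d + 6) = -95*(6 + d) = -570 - 95*d)
s(b(-7))*Z(z(-3, -3), 4) = (-570 - 95*(-6))*(-13 - 1*6) = (-570 + 570)*(-13 - 6) = 0*(-19) = 0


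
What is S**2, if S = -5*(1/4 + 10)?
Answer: 42025/16 ≈ 2626.6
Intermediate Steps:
S = -205/4 (S = -5*(1/4 + 10) = -5*41/4 = -205/4 ≈ -51.250)
S**2 = (-205/4)**2 = 42025/16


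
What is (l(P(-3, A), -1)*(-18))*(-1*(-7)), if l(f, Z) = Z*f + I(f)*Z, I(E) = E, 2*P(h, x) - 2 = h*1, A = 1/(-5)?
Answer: -126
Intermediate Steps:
A = -1/5 (A = 1*(-1/5) = -1/5 ≈ -0.20000)
P(h, x) = 1 + h/2 (P(h, x) = 1 + (h*1)/2 = 1 + h/2)
l(f, Z) = 2*Z*f (l(f, Z) = Z*f + f*Z = Z*f + Z*f = 2*Z*f)
(l(P(-3, A), -1)*(-18))*(-1*(-7)) = ((2*(-1)*(1 + (1/2)*(-3)))*(-18))*(-1*(-7)) = ((2*(-1)*(1 - 3/2))*(-18))*7 = ((2*(-1)*(-1/2))*(-18))*7 = (1*(-18))*7 = -18*7 = -126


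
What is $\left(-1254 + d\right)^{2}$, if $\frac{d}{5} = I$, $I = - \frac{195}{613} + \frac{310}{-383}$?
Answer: $\frac{87460042535346481}{55121178841} \approx 1.5867 \cdot 10^{6}$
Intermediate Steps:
$I = - \frac{264715}{234779}$ ($I = \left(-195\right) \frac{1}{613} + 310 \left(- \frac{1}{383}\right) = - \frac{195}{613} - \frac{310}{383} = - \frac{264715}{234779} \approx -1.1275$)
$d = - \frac{1323575}{234779}$ ($d = 5 \left(- \frac{264715}{234779}\right) = - \frac{1323575}{234779} \approx -5.6375$)
$\left(-1254 + d\right)^{2} = \left(-1254 - \frac{1323575}{234779}\right)^{2} = \left(- \frac{295736441}{234779}\right)^{2} = \frac{87460042535346481}{55121178841}$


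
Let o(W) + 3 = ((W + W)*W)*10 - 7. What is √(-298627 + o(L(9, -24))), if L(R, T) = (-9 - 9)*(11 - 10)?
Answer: I*√292157 ≈ 540.52*I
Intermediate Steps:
L(R, T) = -18 (L(R, T) = -18*1 = -18)
o(W) = -10 + 20*W² (o(W) = -3 + (((W + W)*W)*10 - 7) = -3 + (((2*W)*W)*10 - 7) = -3 + ((2*W²)*10 - 7) = -3 + (20*W² - 7) = -3 + (-7 + 20*W²) = -10 + 20*W²)
√(-298627 + o(L(9, -24))) = √(-298627 + (-10 + 20*(-18)²)) = √(-298627 + (-10 + 20*324)) = √(-298627 + (-10 + 6480)) = √(-298627 + 6470) = √(-292157) = I*√292157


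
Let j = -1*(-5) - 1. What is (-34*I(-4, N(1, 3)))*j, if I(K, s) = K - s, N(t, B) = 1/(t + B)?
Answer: 578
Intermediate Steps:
j = 4 (j = 5 - 1 = 4)
N(t, B) = 1/(B + t)
(-34*I(-4, N(1, 3)))*j = -34*(-4 - 1/(3 + 1))*4 = -34*(-4 - 1/4)*4 = -34*(-4 - 1*¼)*4 = -34*(-4 - ¼)*4 = -34*(-17/4)*4 = (289/2)*4 = 578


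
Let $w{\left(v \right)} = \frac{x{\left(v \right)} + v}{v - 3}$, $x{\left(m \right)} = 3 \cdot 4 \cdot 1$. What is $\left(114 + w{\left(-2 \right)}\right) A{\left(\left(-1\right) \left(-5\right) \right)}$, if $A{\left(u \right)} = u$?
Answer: $560$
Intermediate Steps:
$x{\left(m \right)} = 12$ ($x{\left(m \right)} = 12 \cdot 1 = 12$)
$w{\left(v \right)} = \frac{12 + v}{-3 + v}$ ($w{\left(v \right)} = \frac{12 + v}{v - 3} = \frac{12 + v}{-3 + v}$)
$\left(114 + w{\left(-2 \right)}\right) A{\left(\left(-1\right) \left(-5\right) \right)} = \left(114 + \frac{12 - 2}{-3 - 2}\right) \left(\left(-1\right) \left(-5\right)\right) = \left(114 + \frac{1}{-5} \cdot 10\right) 5 = \left(114 - 2\right) 5 = 112 \cdot 5 = 560$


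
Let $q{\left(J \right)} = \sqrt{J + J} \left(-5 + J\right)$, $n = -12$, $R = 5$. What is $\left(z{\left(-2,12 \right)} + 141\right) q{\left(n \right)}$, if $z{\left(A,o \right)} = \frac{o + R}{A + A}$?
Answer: $- \frac{9299 i \sqrt{6}}{2} \approx - 11389.0 i$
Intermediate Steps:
$z{\left(A,o \right)} = \frac{5 + o}{2 A}$ ($z{\left(A,o \right)} = \frac{o + 5}{A + A} = \frac{5 + o}{2 A}$)
$q{\left(J \right)} = \sqrt{2} \sqrt{J} \left(-5 + J\right)$ ($q{\left(J \right)} = \sqrt{2 J} \left(-5 + J\right) = \sqrt{2} \sqrt{J} \left(-5 + J\right)$)
$\left(z{\left(-2,12 \right)} + 141\right) q{\left(n \right)} = \left(\frac{5 + 12}{2 \left(-2\right)} + 141\right) \sqrt{2} \sqrt{-12} \left(-5 - 12\right) = \left(\frac{1}{2} \left(- \frac{1}{2}\right) 17 + 141\right) \sqrt{2} \cdot 2 i \sqrt{3} \left(-17\right) = \left(- \frac{17}{4} + 141\right) \left(- 34 i \sqrt{6}\right) = \frac{547 \left(- 34 i \sqrt{6}\right)}{4} = - \frac{9299 i \sqrt{6}}{2}$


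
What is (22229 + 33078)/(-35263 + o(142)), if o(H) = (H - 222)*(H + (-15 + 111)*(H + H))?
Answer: -7901/318249 ≈ -0.024826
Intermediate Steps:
o(H) = 193*H*(-222 + H) (o(H) = (-222 + H)*(H + 96*(2*H)) = (-222 + H)*(H + 192*H) = (-222 + H)*(193*H) = 193*H*(-222 + H))
(22229 + 33078)/(-35263 + o(142)) = (22229 + 33078)/(-35263 + 193*142*(-222 + 142)) = 55307/(-35263 + 193*142*(-80)) = 55307/(-35263 - 2192480) = 55307/(-2227743) = 55307*(-1/2227743) = -7901/318249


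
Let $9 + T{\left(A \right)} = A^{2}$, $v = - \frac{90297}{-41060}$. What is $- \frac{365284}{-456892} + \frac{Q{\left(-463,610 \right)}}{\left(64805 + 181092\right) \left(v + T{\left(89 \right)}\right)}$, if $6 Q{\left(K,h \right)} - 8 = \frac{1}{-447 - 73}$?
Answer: $\frac{1138346317437272304145}{1423827282938618770212} \approx 0.7995$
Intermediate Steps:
$v = \frac{90297}{41060}$ ($v = \left(-90297\right) \left(- \frac{1}{41060}\right) = \frac{90297}{41060} \approx 2.1991$)
$Q{\left(K,h \right)} = \frac{4159}{3120}$ ($Q{\left(K,h \right)} = \frac{4}{3} + \frac{1}{6 \left(-447 - 73\right)} = \frac{4}{3} + \frac{1}{6 \left(-520\right)} = \frac{4}{3} + \frac{1}{6} \left(- \frac{1}{520}\right) = \frac{4}{3} - \frac{1}{3120} = \frac{4159}{3120}$)
$T{\left(A \right)} = -9 + A^{2}$
$- \frac{365284}{-456892} + \frac{Q{\left(-463,610 \right)}}{\left(64805 + 181092\right) \left(v + T{\left(89 \right)}\right)} = - \frac{365284}{-456892} + \frac{4159}{3120 \left(64805 + 181092\right) \left(\frac{90297}{41060} - \left(9 - 89^{2}\right)\right)} = \left(-365284\right) \left(- \frac{1}{456892}\right) + \frac{4159}{3120 \cdot 245897 \left(\frac{90297}{41060} + \left(-9 + 7921\right)\right)} = \frac{91321}{114223} + \frac{4159}{3120 \cdot 245897 \left(\frac{90297}{41060} + 7912\right)} = \frac{91321}{114223} + \frac{4159}{3120 \cdot 245897 \cdot \frac{324957017}{41060}} = \frac{91321}{114223} + \frac{4159}{3120 \cdot \frac{79905955609249}{41060}} = \frac{91321}{114223} + \frac{4159}{3120} \cdot \frac{41060}{79905955609249} = \frac{91321}{114223} + \frac{8538427}{12465329075042844} = \frac{1138346317437272304145}{1423827282938618770212}$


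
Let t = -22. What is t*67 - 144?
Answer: -1618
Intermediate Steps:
t*67 - 144 = -22*67 - 144 = -1474 - 144 = -1618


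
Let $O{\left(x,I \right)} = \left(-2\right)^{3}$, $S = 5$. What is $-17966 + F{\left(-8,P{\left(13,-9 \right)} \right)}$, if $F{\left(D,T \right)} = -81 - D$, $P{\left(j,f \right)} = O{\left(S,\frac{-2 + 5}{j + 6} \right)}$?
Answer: $-18039$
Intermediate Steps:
$O{\left(x,I \right)} = -8$
$P{\left(j,f \right)} = -8$
$-17966 + F{\left(-8,P{\left(13,-9 \right)} \right)} = -17966 - 73 = -18039$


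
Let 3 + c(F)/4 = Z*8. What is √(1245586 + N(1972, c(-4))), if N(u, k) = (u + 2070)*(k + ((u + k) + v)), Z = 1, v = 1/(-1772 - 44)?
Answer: √1932973939673/454 ≈ 3062.4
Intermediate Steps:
v = -1/1816 (v = 1/(-1816) = -1/1816 ≈ -0.00055066)
c(F) = 20 (c(F) = -12 + 4*(1*8) = -12 + 4*8 = -12 + 32 = 20)
N(u, k) = (2070 + u)*(-1/1816 + u + 2*k) (N(u, k) = (u + 2070)*(k + ((u + k) - 1/1816)) = (2070 + u)*(k + ((k + u) - 1/1816)) = (2070 + u)*(k + (-1/1816 + k + u)) = (2070 + u)*(-1/1816 + u + 2*k))
√(1245586 + N(1972, c(-4))) = √(1245586 + (-1035/908 + 1972² + 4140*20 + (3759119/1816)*1972 + 2*20*1972)) = √(1245586 + (-1035/908 + 3888784 + 82800 + 1853245667/454 + 78880)) = √(1245586 + 7384311611/908) = √(8515303699/908) = √1932973939673/454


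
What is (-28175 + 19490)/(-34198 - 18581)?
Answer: 2895/17593 ≈ 0.16455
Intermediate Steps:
(-28175 + 19490)/(-34198 - 18581) = -8685/(-52779) = -8685*(-1/52779) = 2895/17593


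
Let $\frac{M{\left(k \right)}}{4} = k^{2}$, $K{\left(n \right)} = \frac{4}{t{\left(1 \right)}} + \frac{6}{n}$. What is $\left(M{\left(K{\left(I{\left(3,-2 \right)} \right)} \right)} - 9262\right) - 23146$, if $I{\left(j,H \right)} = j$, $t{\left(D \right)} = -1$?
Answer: $-32392$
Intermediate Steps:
$K{\left(n \right)} = -4 + \frac{6}{n}$ ($K{\left(n \right)} = \frac{4}{-1} + \frac{6}{n} = 4 \left(-1\right) + \frac{6}{n} = -4 + \frac{6}{n}$)
$M{\left(k \right)} = 4 k^{2}$
$\left(M{\left(K{\left(I{\left(3,-2 \right)} \right)} \right)} - 9262\right) - 23146 = \left(4 \left(-4 + \frac{6}{3}\right)^{2} - 9262\right) - 23146 = \left(4 \left(-4 + 6 \cdot \frac{1}{3}\right)^{2} - 9262\right) - 23146 = \left(4 \left(-4 + 2\right)^{2} - 9262\right) - 23146 = \left(4 \left(-2\right)^{2} - 9262\right) - 23146 = \left(4 \cdot 4 - 9262\right) - 23146 = \left(16 - 9262\right) - 23146 = -9246 - 23146 = -32392$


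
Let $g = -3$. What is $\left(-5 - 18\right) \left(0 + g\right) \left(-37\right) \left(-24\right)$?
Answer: $61272$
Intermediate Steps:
$\left(-5 - 18\right) \left(0 + g\right) \left(-37\right) \left(-24\right) = \left(-5 - 18\right) \left(0 - 3\right) \left(-37\right) \left(-24\right) = \left(-23\right) \left(-3\right) \left(-37\right) \left(-24\right) = 69 \left(-37\right) \left(-24\right) = \left(-2553\right) \left(-24\right) = 61272$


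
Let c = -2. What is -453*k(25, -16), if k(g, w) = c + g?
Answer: -10419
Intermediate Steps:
k(g, w) = -2 + g
-453*k(25, -16) = -453*(-2 + 25) = -453*23 = -10419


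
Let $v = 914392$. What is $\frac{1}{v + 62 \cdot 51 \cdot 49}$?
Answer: $\frac{1}{1069330} \approx 9.3517 \cdot 10^{-7}$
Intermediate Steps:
$\frac{1}{v + 62 \cdot 51 \cdot 49} = \frac{1}{914392 + 62 \cdot 51 \cdot 49} = \frac{1}{914392 + 3162 \cdot 49} = \frac{1}{914392 + 154938} = \frac{1}{1069330}$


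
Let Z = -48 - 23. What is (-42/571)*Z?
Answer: 2982/571 ≈ 5.2224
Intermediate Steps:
Z = -71
(-42/571)*Z = -42/571*(-71) = 2982/571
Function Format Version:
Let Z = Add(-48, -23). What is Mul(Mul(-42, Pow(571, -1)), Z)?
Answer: Rational(2982, 571) ≈ 5.2224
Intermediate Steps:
Z = -71
Mul(Mul(-42, Pow(571, -1)), Z) = Mul(Mul(-42, Pow(571, -1)), -71) = Mul(Mul(-42, Rational(1, 571)), -71) = Mul(Rational(-42, 571), -71) = Rational(2982, 571)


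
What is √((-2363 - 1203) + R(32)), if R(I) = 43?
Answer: I*√3523 ≈ 59.355*I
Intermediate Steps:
√((-2363 - 1203) + R(32)) = √((-2363 - 1203) + 43) = √(-3566 + 43) = √(-3523) = I*√3523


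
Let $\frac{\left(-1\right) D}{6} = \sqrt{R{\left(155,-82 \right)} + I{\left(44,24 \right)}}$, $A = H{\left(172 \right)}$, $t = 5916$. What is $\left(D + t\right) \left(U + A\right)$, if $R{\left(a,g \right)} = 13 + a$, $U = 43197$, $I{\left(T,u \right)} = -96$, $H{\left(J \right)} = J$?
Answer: $256571004 - 1561284 \sqrt{2} \approx 2.5436 \cdot 10^{8}$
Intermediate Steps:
$A = 172$
$D = - 36 \sqrt{2}$ ($D = - 6 \sqrt{\left(13 + 155\right) - 96} = - 6 \sqrt{168 - 96} = - 6 \sqrt{72} = - 6 \cdot 6 \sqrt{2} = - 36 \sqrt{2} \approx -50.912$)
$\left(D + t\right) \left(U + A\right) = \left(- 36 \sqrt{2} + 5916\right) \left(43197 + 172\right) = \left(5916 - 36 \sqrt{2}\right) 43369 = 256571004 - 1561284 \sqrt{2}$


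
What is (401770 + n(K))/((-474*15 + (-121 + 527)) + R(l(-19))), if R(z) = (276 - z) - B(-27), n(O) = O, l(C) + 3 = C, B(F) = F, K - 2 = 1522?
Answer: -403294/6379 ≈ -63.222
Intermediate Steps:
K = 1524 (K = 2 + 1522 = 1524)
l(C) = -3 + C
R(z) = 303 - z (R(z) = (276 - z) - 1*(-27) = (276 - z) + 27 = 303 - z)
(401770 + n(K))/((-474*15 + (-121 + 527)) + R(l(-19))) = (401770 + 1524)/((-474*15 + (-121 + 527)) + (303 - (-3 - 19))) = 403294/((-7110 + 406) + (303 - 1*(-22))) = 403294/(-6704 + (303 + 22)) = 403294/(-6704 + 325) = 403294/(-6379) = 403294*(-1/6379) = -403294/6379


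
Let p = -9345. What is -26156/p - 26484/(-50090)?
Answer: 155764702/46809105 ≈ 3.3277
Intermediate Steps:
-26156/p - 26484/(-50090) = -26156/(-9345) - 26484/(-50090) = -26156*(-1/9345) - 26484*(-1/50090) = 26156/9345 + 13242/25045 = 155764702/46809105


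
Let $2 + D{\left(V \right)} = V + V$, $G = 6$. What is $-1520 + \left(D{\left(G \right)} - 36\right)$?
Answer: $-1546$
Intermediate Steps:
$D{\left(V \right)} = -2 + 2 V$ ($D{\left(V \right)} = -2 + \left(V + V\right) = -2 + 2 V$)
$-1520 + \left(D{\left(G \right)} - 36\right) = -1520 + \left(\left(-2 + 2 \cdot 6\right) - 36\right) = -1520 + \left(\left(-2 + 12\right) - 36\right) = -1520 + \left(10 - 36\right) = -1520 - 26 = -1546$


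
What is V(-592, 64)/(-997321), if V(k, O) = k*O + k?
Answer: 2960/76717 ≈ 0.038583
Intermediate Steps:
V(k, O) = k + O*k (V(k, O) = O*k + k = k + O*k)
V(-592, 64)/(-997321) = -592*(1 + 64)/(-997321) = -592*65*(-1/997321) = -38480*(-1/997321) = 2960/76717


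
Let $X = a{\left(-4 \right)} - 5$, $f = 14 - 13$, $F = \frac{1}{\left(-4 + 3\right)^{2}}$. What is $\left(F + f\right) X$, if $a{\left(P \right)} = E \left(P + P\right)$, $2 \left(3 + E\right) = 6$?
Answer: $-10$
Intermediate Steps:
$E = 0$ ($E = -3 + \frac{1}{2} \cdot 6 = -3 + 3 = 0$)
$a{\left(P \right)} = 0$ ($a{\left(P \right)} = 0 \left(P + P\right) = 0 \cdot 2 P = 0$)
$F = 1$ ($F = \frac{1}{\left(-1\right)^{2}} = 1^{-1} = 1$)
$f = 1$
$X = -5$ ($X = 0 - 5 = -5$)
$\left(F + f\right) X = \left(1 + 1\right) \left(-5\right) = 2 \left(-5\right) = -10$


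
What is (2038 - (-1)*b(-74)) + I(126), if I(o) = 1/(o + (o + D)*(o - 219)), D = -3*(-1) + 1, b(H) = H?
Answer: 23497295/11964 ≈ 1964.0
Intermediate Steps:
D = 4 (D = 3 + 1 = 4)
I(o) = 1/(o + (-219 + o)*(4 + o)) (I(o) = 1/(o + (o + 4)*(o - 219)) = 1/(o + (4 + o)*(-219 + o)) = 1/(o + (-219 + o)*(4 + o)))
(2038 - (-1)*b(-74)) + I(126) = (2038 - (-1)*(-74)) + 1/(-876 + 126**2 - 214*126) = (2038 - 1*74) + 1/(-876 + 15876 - 26964) = (2038 - 74) + 1/(-11964) = 1964 - 1/11964 = 23497295/11964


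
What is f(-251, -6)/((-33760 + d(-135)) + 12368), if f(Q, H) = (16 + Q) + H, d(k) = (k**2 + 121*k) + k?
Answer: 241/19637 ≈ 0.012273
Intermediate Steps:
d(k) = k**2 + 122*k
f(Q, H) = 16 + H + Q
f(-251, -6)/((-33760 + d(-135)) + 12368) = (16 - 6 - 251)/((-33760 - 135*(122 - 135)) + 12368) = -241/((-33760 - 135*(-13)) + 12368) = -241/((-33760 + 1755) + 12368) = -241/(-32005 + 12368) = -241/(-19637) = -241*(-1/19637) = 241/19637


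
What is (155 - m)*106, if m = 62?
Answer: 9858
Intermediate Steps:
(155 - m)*106 = (155 - 1*62)*106 = (155 - 62)*106 = 93*106 = 9858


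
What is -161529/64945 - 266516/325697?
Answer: -69918392333/21152391665 ≈ -3.3055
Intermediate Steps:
-161529/64945 - 266516/325697 = -69918392333/21152391665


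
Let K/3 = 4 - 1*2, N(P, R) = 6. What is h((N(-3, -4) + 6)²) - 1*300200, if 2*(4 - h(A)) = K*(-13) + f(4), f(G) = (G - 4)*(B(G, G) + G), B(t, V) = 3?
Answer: -300157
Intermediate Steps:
K = 6 (K = 3*(4 - 1*2) = 3*(4 - 2) = 3*2 = 6)
f(G) = (-4 + G)*(3 + G) (f(G) = (G - 4)*(3 + G) = (-4 + G)*(3 + G))
h(A) = 43 (h(A) = 4 - (6*(-13) + (-12 + 4² - 1*4))/2 = 4 - (-78 + (-12 + 16 - 4))/2 = 4 - (-78 + 0)/2 = 4 - ½*(-78) = 4 + 39 = 43)
h((N(-3, -4) + 6)²) - 1*300200 = 43 - 1*300200 = 43 - 300200 = -300157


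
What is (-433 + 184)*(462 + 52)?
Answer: -127986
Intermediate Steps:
(-433 + 184)*(462 + 52) = -249*514 = -127986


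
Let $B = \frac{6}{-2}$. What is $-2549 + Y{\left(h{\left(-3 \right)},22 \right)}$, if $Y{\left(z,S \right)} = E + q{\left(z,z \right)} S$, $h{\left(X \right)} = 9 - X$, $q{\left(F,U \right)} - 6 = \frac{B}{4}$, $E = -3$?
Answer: $- \frac{4873}{2} \approx -2436.5$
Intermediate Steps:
$B = -3$ ($B = 6 \left(- \frac{1}{2}\right) = -3$)
$q{\left(F,U \right)} = \frac{21}{4}$ ($q{\left(F,U \right)} = 6 - \frac{3}{4} = \frac{21}{4}$)
$Y{\left(z,S \right)} = -3 + \frac{21 S}{4}$
$-2549 + Y{\left(h{\left(-3 \right)},22 \right)} = -2549 + \left(-3 + \frac{21}{4} \cdot 22\right) = -2549 + \left(-3 + \frac{231}{2}\right) = -2549 + \frac{225}{2} = - \frac{4873}{2}$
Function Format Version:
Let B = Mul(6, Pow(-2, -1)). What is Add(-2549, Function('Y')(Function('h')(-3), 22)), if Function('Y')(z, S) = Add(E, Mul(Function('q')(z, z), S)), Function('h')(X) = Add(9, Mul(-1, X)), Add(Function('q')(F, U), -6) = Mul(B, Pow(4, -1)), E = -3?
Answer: Rational(-4873, 2) ≈ -2436.5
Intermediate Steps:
B = -3 (B = Mul(6, Rational(-1, 2)) = -3)
Function('q')(F, U) = Rational(21, 4) (Function('q')(F, U) = Add(6, Mul(-3, Pow(4, -1))) = Add(6, Mul(-3, Rational(1, 4))) = Add(6, Rational(-3, 4)) = Rational(21, 4))
Function('Y')(z, S) = Add(-3, Mul(Rational(21, 4), S))
Add(-2549, Function('Y')(Function('h')(-3), 22)) = Add(-2549, Add(-3, Mul(Rational(21, 4), 22))) = Add(-2549, Add(-3, Rational(231, 2))) = Add(-2549, Rational(225, 2)) = Rational(-4873, 2)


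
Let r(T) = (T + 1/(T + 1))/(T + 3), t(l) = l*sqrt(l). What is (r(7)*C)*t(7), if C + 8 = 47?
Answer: 15561*sqrt(7)/80 ≈ 514.63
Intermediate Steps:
C = 39 (C = -8 + 47 = 39)
t(l) = l**(3/2)
r(T) = (T + 1/(1 + T))/(3 + T)
(r(7)*C)*t(7) = (((1 + 7 + 7**2)/(3 + 7**2 + 4*7))*39)*7**(3/2) = (((1 + 7 + 49)/(3 + 49 + 28))*39)*(7*sqrt(7)) = ((57/80)*39)*(7*sqrt(7)) = 2223*(7*sqrt(7))/80 = 15561*sqrt(7)/80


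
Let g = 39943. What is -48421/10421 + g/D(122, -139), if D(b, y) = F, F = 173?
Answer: 407869170/1802833 ≈ 226.24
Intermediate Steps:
D(b, y) = 173
-48421/10421 + g/D(122, -139) = -48421/10421 + 39943/173 = 407869170/1802833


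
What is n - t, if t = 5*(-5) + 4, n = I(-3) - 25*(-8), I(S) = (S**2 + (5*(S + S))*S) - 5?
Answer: 315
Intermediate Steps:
I(S) = -5 + 11*S**2 (I(S) = (S**2 + (5*(2*S))*S) - 5 = (S**2 + (10*S)*S) - 5 = (S**2 + 10*S**2) - 5 = 11*S**2 - 5 = -5 + 11*S**2)
n = 294 (n = (-5 + 11*(-3)**2) - 25*(-8) = (-5 + 11*9) + 200 = (-5 + 99) + 200 = 94 + 200 = 294)
t = -21 (t = -25 + 4 = -21)
n - t = 294 - 1*(-21) = 294 + 21 = 315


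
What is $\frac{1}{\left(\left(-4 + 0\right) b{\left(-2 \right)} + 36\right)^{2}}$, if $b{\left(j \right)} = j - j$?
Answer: $\frac{1}{1296} \approx 0.0007716$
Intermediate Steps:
$b{\left(j \right)} = 0$
$\frac{1}{\left(\left(-4 + 0\right) b{\left(-2 \right)} + 36\right)^{2}} = \frac{1}{\left(\left(-4 + 0\right) 0 + 36\right)^{2}} = \frac{1}{\left(\left(-4\right) 0 + 36\right)^{2}} = \frac{1}{\left(0 + 36\right)^{2}} = \frac{1}{36^{2}} = \frac{1}{1296}$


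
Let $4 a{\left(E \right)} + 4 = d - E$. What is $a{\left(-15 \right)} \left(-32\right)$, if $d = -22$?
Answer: $88$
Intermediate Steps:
$a{\left(E \right)} = - \frac{13}{2} - \frac{E}{4}$ ($a{\left(E \right)} = -1 + \frac{-22 - E}{4} = -1 - \left(\frac{11}{2} + \frac{E}{4}\right) = - \frac{13}{2} - \frac{E}{4}$)
$a{\left(-15 \right)} \left(-32\right) = \left(- \frac{13}{2} - - \frac{15}{4}\right) \left(-32\right) = \left(- \frac{13}{2} + \frac{15}{4}\right) \left(-32\right) = \left(- \frac{11}{4}\right) \left(-32\right) = 88$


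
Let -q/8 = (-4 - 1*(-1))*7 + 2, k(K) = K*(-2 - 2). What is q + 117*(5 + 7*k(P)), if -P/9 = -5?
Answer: -146683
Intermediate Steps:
P = 45 (P = -9*(-5) = 45)
k(K) = -4*K (k(K) = K*(-4) = -4*K)
q = 152 (q = -8*((-4 - 1*(-1))*7 + 2) = -8*((-4 + 1)*7 + 2) = -8*(-3*7 + 2) = -8*(-21 + 2) = -8*(-19) = 152)
q + 117*(5 + 7*k(P)) = 152 + 117*(5 + 7*(-4*45)) = 152 + 117*(5 + 7*(-180)) = 152 + 117*(5 - 1260) = 152 + 117*(-1255) = 152 - 146835 = -146683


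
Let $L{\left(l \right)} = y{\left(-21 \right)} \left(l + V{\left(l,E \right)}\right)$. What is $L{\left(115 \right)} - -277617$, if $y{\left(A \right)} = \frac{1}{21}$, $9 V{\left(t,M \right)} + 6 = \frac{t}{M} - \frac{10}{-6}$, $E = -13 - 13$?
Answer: $\frac{4092709861}{14742} \approx 2.7762 \cdot 10^{5}$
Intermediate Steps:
$E = -26$ ($E = -13 - 13 = -26$)
$V{\left(t,M \right)} = - \frac{13}{27} + \frac{t}{9 M}$ ($V{\left(t,M \right)} = - \frac{2}{3} + \frac{\frac{t}{M} - \frac{10}{-6}}{9} = - \frac{2}{3} + \frac{\frac{t}{M} - - \frac{5}{3}}{9} = - \frac{2}{3} + \frac{\frac{t}{M} + \frac{5}{3}}{9} = - \frac{2}{3} + \frac{\frac{5}{3} + \frac{t}{M}}{9} = - \frac{2}{3} + \left(\frac{5}{27} + \frac{t}{9 M}\right) = - \frac{13}{27} + \frac{t}{9 M}$)
$y{\left(A \right)} = \frac{1}{21}$
$L{\left(l \right)} = - \frac{13}{567} + \frac{233 l}{4914}$ ($L{\left(l \right)} = \frac{l + \left(- \frac{13}{27} + \frac{l}{9 \left(-26\right)}\right)}{21} = \frac{l + \left(- \frac{13}{27} + \frac{1}{9} l \left(- \frac{1}{26}\right)\right)}{21} = \frac{l - \left(\frac{13}{27} + \frac{l}{234}\right)}{21} = \frac{- \frac{13}{27} + \frac{233 l}{234}}{21} = - \frac{13}{567} + \frac{233 l}{4914}$)
$L{\left(115 \right)} - -277617 = \left(- \frac{13}{567} + \frac{233}{4914} \cdot 115\right) - -277617 = \left(- \frac{13}{567} + \frac{26795}{4914}\right) + 277617 = \frac{80047}{14742} + 277617 = \frac{4092709861}{14742}$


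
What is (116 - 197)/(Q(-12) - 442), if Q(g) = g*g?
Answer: 81/298 ≈ 0.27181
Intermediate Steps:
Q(g) = g²
(116 - 197)/(Q(-12) - 442) = (116 - 197)/((-12)² - 442) = -81/(144 - 442) = -81/(-298) = -81*(-1/298) = 81/298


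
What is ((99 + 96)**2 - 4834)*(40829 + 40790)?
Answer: 2709016229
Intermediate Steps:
((99 + 96)**2 - 4834)*(40829 + 40790) = (195**2 - 4834)*81619 = (38025 - 4834)*81619 = 33191*81619 = 2709016229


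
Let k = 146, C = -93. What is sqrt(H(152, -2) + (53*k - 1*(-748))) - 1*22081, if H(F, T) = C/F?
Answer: -22081 + sqrt(49011602)/76 ≈ -21989.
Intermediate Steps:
H(F, T) = -93/F
sqrt(H(152, -2) + (53*k - 1*(-748))) - 1*22081 = sqrt(-93/152 + (53*146 - 1*(-748))) - 1*22081 = sqrt(-93*1/152 + (7738 + 748)) - 22081 = sqrt(-93/152 + 8486) - 22081 = sqrt(1289779/152) - 22081 = sqrt(49011602)/76 - 22081 = -22081 + sqrt(49011602)/76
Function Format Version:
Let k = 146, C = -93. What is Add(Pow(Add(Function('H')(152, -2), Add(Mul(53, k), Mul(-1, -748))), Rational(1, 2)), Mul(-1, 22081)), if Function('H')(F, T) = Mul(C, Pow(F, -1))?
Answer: Add(-22081, Mul(Rational(1, 76), Pow(49011602, Rational(1, 2)))) ≈ -21989.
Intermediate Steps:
Function('H')(F, T) = Mul(-93, Pow(F, -1))
Add(Pow(Add(Function('H')(152, -2), Add(Mul(53, k), Mul(-1, -748))), Rational(1, 2)), Mul(-1, 22081)) = Add(Pow(Add(Mul(-93, Pow(152, -1)), Add(Mul(53, 146), Mul(-1, -748))), Rational(1, 2)), Mul(-1, 22081)) = Add(Pow(Add(Mul(-93, Rational(1, 152)), Add(7738, 748)), Rational(1, 2)), -22081) = Add(Pow(Add(Rational(-93, 152), 8486), Rational(1, 2)), -22081) = Add(Pow(Rational(1289779, 152), Rational(1, 2)), -22081) = Add(Mul(Rational(1, 76), Pow(49011602, Rational(1, 2))), -22081) = Add(-22081, Mul(Rational(1, 76), Pow(49011602, Rational(1, 2))))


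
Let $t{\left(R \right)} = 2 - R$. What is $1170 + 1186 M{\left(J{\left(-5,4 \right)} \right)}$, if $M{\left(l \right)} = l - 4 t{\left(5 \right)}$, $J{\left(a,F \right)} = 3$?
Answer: $18960$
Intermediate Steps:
$M{\left(l \right)} = 12 + l$ ($M{\left(l \right)} = l - 4 \left(2 - 5\right) = l - -12 = l + 12 = 12 + l$)
$1170 + 1186 M{\left(J{\left(-5,4 \right)} \right)} = 1170 + 1186 \left(12 + 3\right) = 1170 + 1186 \cdot 15 = 1170 + 17790 = 18960$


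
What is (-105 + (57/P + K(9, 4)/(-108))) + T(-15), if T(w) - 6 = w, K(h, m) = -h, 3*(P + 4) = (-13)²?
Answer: -212567/1884 ≈ -112.83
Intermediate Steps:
P = 157/3 (P = -4 + (⅓)*(-13)² = -4 + (⅓)*169 = -4 + 169/3 = 157/3 ≈ 52.333)
T(w) = 6 + w
(-105 + (57/P + K(9, 4)/(-108))) + T(-15) = (-105 + (57/(157/3) - 1*9/(-108))) + (6 - 15) = (-105 + (57*(3/157) - 9*(-1/108))) - 9 = (-105 + (171/157 + 1/12)) - 9 = (-105 + 2209/1884) - 9 = -195611/1884 - 9 = -212567/1884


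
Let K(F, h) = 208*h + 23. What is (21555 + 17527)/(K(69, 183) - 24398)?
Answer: 39082/13689 ≈ 2.8550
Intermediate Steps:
K(F, h) = 23 + 208*h
(21555 + 17527)/(K(69, 183) - 24398) = (21555 + 17527)/((23 + 208*183) - 24398) = 39082/((23 + 38064) - 24398) = 39082/(38087 - 24398) = 39082/13689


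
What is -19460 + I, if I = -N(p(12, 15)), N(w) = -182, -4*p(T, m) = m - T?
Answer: -19278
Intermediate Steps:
p(T, m) = -m/4 + T/4 (p(T, m) = -(m - T)/4 = -m/4 + T/4)
I = 182 (I = -1*(-182) = 182)
-19460 + I = -19460 + 182 = -19278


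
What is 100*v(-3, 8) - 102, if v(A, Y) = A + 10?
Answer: 598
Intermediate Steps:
v(A, Y) = 10 + A
100*v(-3, 8) - 102 = 100*(10 - 3) - 102 = 100*7 - 102 = 700 - 102 = 598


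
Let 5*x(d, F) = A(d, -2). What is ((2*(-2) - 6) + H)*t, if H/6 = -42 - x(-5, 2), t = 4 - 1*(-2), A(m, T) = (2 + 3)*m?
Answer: -1392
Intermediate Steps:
A(m, T) = 5*m
t = 6 (t = 4 + 2 = 6)
x(d, F) = d (x(d, F) = (5*d)/5 = d)
H = -222 (H = 6*(-42 - 1*(-5)) = 6*(-42 + 5) = 6*(-37) = -222)
((2*(-2) - 6) + H)*t = ((2*(-2) - 6) - 222)*6 = ((-4 - 6) - 222)*6 = (-10 - 222)*6 = -232*6 = -1392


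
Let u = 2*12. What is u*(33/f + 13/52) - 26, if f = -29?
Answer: -1372/29 ≈ -47.310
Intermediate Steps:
u = 24
u*(33/f + 13/52) - 26 = 24*(33/(-29) + 13/52) - 26 = 24*(33*(-1/29) + 13*(1/52)) - 26 = 24*(-33/29 + ¼) - 26 = 24*(-103/116) - 26 = -618/29 - 26 = -1372/29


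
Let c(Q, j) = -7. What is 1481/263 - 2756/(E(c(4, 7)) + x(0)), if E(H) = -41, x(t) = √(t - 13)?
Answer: 16113381/222761 + 1378*I*√13/847 ≈ 72.335 + 5.8659*I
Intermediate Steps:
x(t) = √(-13 + t)
1481/263 - 2756/(E(c(4, 7)) + x(0)) = 1481/263 - 2756/(-41 + √(-13 + 0)) = 1481*(1/263) - 2756/(-41 + √(-13)) = 1481/263 - 2756/(-41 + I*√13)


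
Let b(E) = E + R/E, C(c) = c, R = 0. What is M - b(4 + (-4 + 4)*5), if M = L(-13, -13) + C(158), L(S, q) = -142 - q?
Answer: 25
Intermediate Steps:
b(E) = E (b(E) = E + 0/E = E + 0 = E)
M = 29 (M = (-142 - 1*(-13)) + 158 = (-142 + 13) + 158 = -129 + 158 = 29)
M - b(4 + (-4 + 4)*5) = 29 - (4 + (-4 + 4)*5) = 29 - (4 + 0*5) = 29 - (4 + 0) = 29 - 1*4 = 29 - 4 = 25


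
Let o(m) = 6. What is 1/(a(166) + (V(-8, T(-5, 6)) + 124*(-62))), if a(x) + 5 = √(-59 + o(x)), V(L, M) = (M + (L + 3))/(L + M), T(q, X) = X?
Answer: -30774/236759981 - 4*I*√53/236759981 ≈ -0.00012998 - 1.23e-7*I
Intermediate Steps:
V(L, M) = (3 + L + M)/(L + M) (V(L, M) = (M + (3 + L))/(L + M) = (3 + L + M)/(L + M))
a(x) = -5 + I*√53 (a(x) = -5 + √(-59 + 6) = -5 + √(-53) = -5 + I*√53)
1/(a(166) + (V(-8, T(-5, 6)) + 124*(-62))) = 1/((-5 + I*√53) + ((3 - 8 + 6)/(-8 + 6) + 124*(-62))) = 1/((-5 + I*√53) + (1/(-2) - 7688)) = 1/((-5 + I*√53) + (-½*1 - 7688)) = 1/((-5 + I*√53) + (-½ - 7688)) = 1/((-5 + I*√53) - 15377/2) = 1/(-15387/2 + I*√53)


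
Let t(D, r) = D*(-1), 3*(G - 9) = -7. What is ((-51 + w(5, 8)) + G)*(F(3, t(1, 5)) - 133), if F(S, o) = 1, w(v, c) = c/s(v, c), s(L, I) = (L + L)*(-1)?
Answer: 29788/5 ≈ 5957.6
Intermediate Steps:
G = 20/3 (G = 9 + (⅓)*(-7) = 9 - 7/3 = 20/3 ≈ 6.6667)
s(L, I) = -2*L (s(L, I) = (2*L)*(-1) = -2*L)
t(D, r) = -D
w(v, c) = -c/(2*v) (w(v, c) = c/((-2*v)) = c*(-1/(2*v)) = -c/(2*v))
((-51 + w(5, 8)) + G)*(F(3, t(1, 5)) - 133) = ((-51 - ½*8/5) + 20/3)*(1 - 133) = ((-51 - ½*8*⅕) + 20/3)*(-132) = ((-51 - ⅘) + 20/3)*(-132) = (-259/5 + 20/3)*(-132) = -677/15*(-132) = 29788/5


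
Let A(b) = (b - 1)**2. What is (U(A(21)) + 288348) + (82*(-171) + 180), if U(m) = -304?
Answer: 274202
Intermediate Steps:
A(b) = (-1 + b)**2
(U(A(21)) + 288348) + (82*(-171) + 180) = (-304 + 288348) + (82*(-171) + 180) = 288044 + (-14022 + 180) = 288044 - 13842 = 274202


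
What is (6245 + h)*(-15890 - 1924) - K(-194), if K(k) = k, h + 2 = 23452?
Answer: -528986536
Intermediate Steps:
h = 23450 (h = -2 + 23452 = 23450)
(6245 + h)*(-15890 - 1924) - K(-194) = (6245 + 23450)*(-15890 - 1924) - 1*(-194) = 29695*(-17814) + 194 = -528986730 + 194 = -528986536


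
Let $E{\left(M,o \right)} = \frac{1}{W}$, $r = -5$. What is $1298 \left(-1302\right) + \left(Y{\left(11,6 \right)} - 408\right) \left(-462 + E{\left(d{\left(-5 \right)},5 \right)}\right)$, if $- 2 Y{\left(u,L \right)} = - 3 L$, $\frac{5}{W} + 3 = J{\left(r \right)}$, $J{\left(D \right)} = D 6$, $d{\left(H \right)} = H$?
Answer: $- \frac{7515123}{5} \approx -1.503 \cdot 10^{6}$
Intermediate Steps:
$J{\left(D \right)} = 6 D$
$W = - \frac{5}{33}$ ($W = \frac{5}{-3 + 6 \left(-5\right)} = \frac{5}{-3 - 30} = \frac{5}{-33} = 5 \left(- \frac{1}{33}\right) = - \frac{5}{33} \approx -0.15152$)
$E{\left(M,o \right)} = - \frac{33}{5}$ ($E{\left(M,o \right)} = \frac{1}{- \frac{5}{33}} = - \frac{33}{5}$)
$Y{\left(u,L \right)} = \frac{3 L}{2}$ ($Y{\left(u,L \right)} = - \frac{\left(-3\right) L}{2} = \frac{3 L}{2}$)
$1298 \left(-1302\right) + \left(Y{\left(11,6 \right)} - 408\right) \left(-462 + E{\left(d{\left(-5 \right)},5 \right)}\right) = 1298 \left(-1302\right) + \left(\frac{3}{2} \cdot 6 - 408\right) \left(-462 - \frac{33}{5}\right) = -1689996 + \left(9 - 408\right) \left(- \frac{2343}{5}\right) = -1689996 - - \frac{934857}{5} = -1689996 + \frac{934857}{5} = - \frac{7515123}{5}$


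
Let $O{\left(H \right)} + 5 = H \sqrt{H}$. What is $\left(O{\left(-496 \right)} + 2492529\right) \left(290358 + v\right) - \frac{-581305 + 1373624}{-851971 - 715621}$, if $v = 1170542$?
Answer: $\frac{5708117130638459519}{1567592} - 2898425600 i \sqrt{31} \approx 3.6413 \cdot 10^{12} - 1.6138 \cdot 10^{10} i$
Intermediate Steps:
$O{\left(H \right)} = -5 + H^{\frac{3}{2}}$ ($O{\left(H \right)} = -5 + H \sqrt{H} = -5 + H^{\frac{3}{2}}$)
$\left(O{\left(-496 \right)} + 2492529\right) \left(290358 + v\right) - \frac{-581305 + 1373624}{-851971 - 715621} = \left(\left(-5 + \left(-496\right)^{\frac{3}{2}}\right) + 2492529\right) \left(290358 + 1170542\right) - \frac{-581305 + 1373624}{-851971 - 715621} = \left(\left(-5 - 1984 i \sqrt{31}\right) + 2492529\right) 1460900 - \frac{792319}{-1567592} = \left(2492524 - 1984 i \sqrt{31}\right) 1460900 - 792319 \left(- \frac{1}{1567592}\right) = \left(3641328311600 - 2898425600 i \sqrt{31}\right) - - \frac{792319}{1567592} = \left(3641328311600 - 2898425600 i \sqrt{31}\right) + \frac{792319}{1567592} = \frac{5708117130638459519}{1567592} - 2898425600 i \sqrt{31}$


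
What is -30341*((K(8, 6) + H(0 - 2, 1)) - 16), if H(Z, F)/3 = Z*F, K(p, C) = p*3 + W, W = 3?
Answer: -151705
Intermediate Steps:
K(p, C) = 3 + 3*p (K(p, C) = p*3 + 3 = 3*p + 3 = 3 + 3*p)
H(Z, F) = 3*F*Z (H(Z, F) = 3*(Z*F) = 3*(F*Z) = 3*F*Z)
-30341*((K(8, 6) + H(0 - 2, 1)) - 16) = -30341*(((3 + 3*8) + 3*1*(0 - 2)) - 16) = -30341*(((3 + 24) + 3*1*(-2)) - 16) = -30341*((27 - 6) - 16) = -30341*(21 - 16) = -30341*5 = -151705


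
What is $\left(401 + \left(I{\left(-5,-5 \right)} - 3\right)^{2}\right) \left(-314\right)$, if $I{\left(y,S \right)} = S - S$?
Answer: $-128740$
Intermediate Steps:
$I{\left(y,S \right)} = 0$
$\left(401 + \left(I{\left(-5,-5 \right)} - 3\right)^{2}\right) \left(-314\right) = \left(401 + \left(0 - 3\right)^{2}\right) \left(-314\right) = \left(401 + \left(-3\right)^{2}\right) \left(-314\right) = \left(401 + 9\right) \left(-314\right) = 410 \left(-314\right) = -128740$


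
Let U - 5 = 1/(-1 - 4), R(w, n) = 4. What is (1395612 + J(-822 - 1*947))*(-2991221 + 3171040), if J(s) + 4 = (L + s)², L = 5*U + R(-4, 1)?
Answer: 796002789291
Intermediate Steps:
U = 24/5 (U = 5 + 1/(-1 - 4) = 5 + 1/(-5) = 5 - ⅕ = 24/5 ≈ 4.8000)
L = 28 (L = 5*(24/5) + 4 = 24 + 4 = 28)
J(s) = -4 + (28 + s)²
(1395612 + J(-822 - 1*947))*(-2991221 + 3171040) = (1395612 + (-4 + (28 + (-822 - 1*947))²))*(-2991221 + 3171040) = (1395612 + (-4 + (28 + (-822 - 947))²))*179819 = (1395612 + (-4 + (28 - 1769)²))*179819 = (1395612 + (-4 + (-1741)²))*179819 = (1395612 + (-4 + 3031081))*179819 = (1395612 + 3031077)*179819 = 4426689*179819 = 796002789291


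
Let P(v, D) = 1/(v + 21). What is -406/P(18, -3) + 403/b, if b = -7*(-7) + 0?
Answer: -775463/49 ≈ -15826.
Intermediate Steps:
P(v, D) = 1/(21 + v)
b = 49 (b = 49 + 0 = 49)
-406/P(18, -3) + 403/b = -406/(1/(21 + 18)) + 403/49 = -406/(1/39) + 403*(1/49) = -406/1/39 + 403/49 = -406*39 + 403/49 = -15834 + 403/49 = -775463/49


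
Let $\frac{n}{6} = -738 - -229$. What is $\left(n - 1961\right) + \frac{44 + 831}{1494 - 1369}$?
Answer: $-5008$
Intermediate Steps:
$n = -3054$ ($n = 6 \left(-738 - -229\right) = 6 \left(-738 + 229\right) = 6 \left(-509\right) = -3054$)
$\left(n - 1961\right) + \frac{44 + 831}{1494 - 1369} = \left(-3054 - 1961\right) + \frac{44 + 831}{1494 - 1369} = \left(-3054 - 1961\right) + \frac{875}{125} = -5015 + 875 \cdot \frac{1}{125} = -5015 + 7 = -5008$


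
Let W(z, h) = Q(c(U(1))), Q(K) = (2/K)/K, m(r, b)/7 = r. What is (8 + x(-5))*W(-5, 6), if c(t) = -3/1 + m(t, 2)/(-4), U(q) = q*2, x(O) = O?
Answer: 24/169 ≈ 0.14201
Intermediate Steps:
m(r, b) = 7*r
U(q) = 2*q
c(t) = -3 - 7*t/4 (c(t) = -3/1 + (7*t)/(-4) = -3*1 + (7*t)*(-¼) = -3 - 7*t/4)
Q(K) = 2/K²
W(z, h) = 8/169 (W(z, h) = 2/(-3 - 7/2)² = 2/(-13/2)² = 2*(4/169) = 8/169)
(8 + x(-5))*W(-5, 6) = (8 - 5)*(8/169) = 3*(8/169) = 24/169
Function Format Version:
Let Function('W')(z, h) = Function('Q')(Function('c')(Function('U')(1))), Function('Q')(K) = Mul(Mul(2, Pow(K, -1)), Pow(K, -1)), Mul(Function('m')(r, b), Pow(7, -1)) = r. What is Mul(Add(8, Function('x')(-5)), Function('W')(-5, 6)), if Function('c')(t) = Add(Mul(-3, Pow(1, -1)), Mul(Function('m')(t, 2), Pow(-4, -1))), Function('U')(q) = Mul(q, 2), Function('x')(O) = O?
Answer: Rational(24, 169) ≈ 0.14201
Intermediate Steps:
Function('m')(r, b) = Mul(7, r)
Function('U')(q) = Mul(2, q)
Function('c')(t) = Add(-3, Mul(Rational(-7, 4), t)) (Function('c')(t) = Add(Mul(-3, Pow(1, -1)), Mul(Mul(7, t), Pow(-4, -1))) = Add(Mul(-3, 1), Mul(Mul(7, t), Rational(-1, 4))) = Add(-3, Mul(Rational(-7, 4), t)))
Function('Q')(K) = Mul(2, Pow(K, -2))
Function('W')(z, h) = Rational(8, 169) (Function('W')(z, h) = Mul(2, Pow(Add(-3, Mul(Rational(-7, 4), Mul(2, 1))), -2)) = Mul(2, Pow(Add(-3, Mul(Rational(-7, 4), 2)), -2)) = Mul(2, Pow(Add(-3, Rational(-7, 2)), -2)) = Mul(2, Pow(Rational(-13, 2), -2)) = Mul(2, Rational(4, 169)) = Rational(8, 169))
Mul(Add(8, Function('x')(-5)), Function('W')(-5, 6)) = Mul(Add(8, -5), Rational(8, 169)) = Mul(3, Rational(8, 169)) = Rational(24, 169)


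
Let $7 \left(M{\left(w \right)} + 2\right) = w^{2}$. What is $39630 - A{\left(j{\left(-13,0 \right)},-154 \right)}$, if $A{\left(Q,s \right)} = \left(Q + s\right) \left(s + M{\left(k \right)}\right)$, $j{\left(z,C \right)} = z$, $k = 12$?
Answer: $\frac{119094}{7} \approx 17013.0$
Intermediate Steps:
$M{\left(w \right)} = -2 + \frac{w^{2}}{7}$
$A{\left(Q,s \right)} = \left(\frac{130}{7} + s\right) \left(Q + s\right)$ ($A{\left(Q,s \right)} = \left(Q + s\right) \left(s - \left(2 - \frac{12^{2}}{7}\right)\right) = \left(Q + s\right) \left(s + \left(-2 + \frac{1}{7} \cdot 144\right)\right) = \left(Q + s\right) \left(s + \left(-2 + \frac{144}{7}\right)\right) = \left(Q + s\right) \left(s + \frac{130}{7}\right) = \left(Q + s\right) \left(\frac{130}{7} + s\right) = \left(\frac{130}{7} + s\right) \left(Q + s\right)$)
$39630 - A{\left(j{\left(-13,0 \right)},-154 \right)} = 39630 - \left(\left(-154\right)^{2} + \frac{130}{7} \left(-13\right) + \frac{130}{7} \left(-154\right) - -2002\right) = 39630 - \left(23716 - \frac{1690}{7} - 2860 + 2002\right) = 39630 - \frac{158316}{7} = \frac{119094}{7}$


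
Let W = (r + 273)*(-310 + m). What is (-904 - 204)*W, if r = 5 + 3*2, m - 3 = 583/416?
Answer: 2500246043/26 ≈ 9.6163e+7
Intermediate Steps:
m = 1831/416 (m = 3 + 583/416 = 1831/416 ≈ 4.4014)
r = 11 (r = 5 + 6 = 11)
W = -9026159/104 (W = (11 + 273)*(-310 + 1831/416) = 284*(-127129/416) = -9026159/104 ≈ -86790.)
(-904 - 204)*W = (-904 - 204)*(-9026159/104) = -1108*(-9026159/104) = 2500246043/26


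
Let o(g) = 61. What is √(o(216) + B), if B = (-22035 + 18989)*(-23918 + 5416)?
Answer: √56357153 ≈ 7507.1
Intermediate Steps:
B = 56357092 (B = -3046*(-18502) = 56357092)
√(o(216) + B) = √(61 + 56357092) = √56357153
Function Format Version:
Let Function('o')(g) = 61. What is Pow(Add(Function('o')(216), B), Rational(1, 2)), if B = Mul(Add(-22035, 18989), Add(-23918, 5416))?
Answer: Pow(56357153, Rational(1, 2)) ≈ 7507.1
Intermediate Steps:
B = 56357092 (B = Mul(-3046, -18502) = 56357092)
Pow(Add(Function('o')(216), B), Rational(1, 2)) = Pow(Add(61, 56357092), Rational(1, 2)) = Pow(56357153, Rational(1, 2))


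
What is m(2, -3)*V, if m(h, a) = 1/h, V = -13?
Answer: -13/2 ≈ -6.5000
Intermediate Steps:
m(2, -3)*V = -13/2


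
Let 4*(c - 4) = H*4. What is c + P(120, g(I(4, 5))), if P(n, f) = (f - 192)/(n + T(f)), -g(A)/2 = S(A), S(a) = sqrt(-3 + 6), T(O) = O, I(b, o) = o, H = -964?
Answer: -1152961/1199 - 52*sqrt(3)/1199 ≈ -961.68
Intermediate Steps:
c = -960 (c = 4 + (-964*4)/4 = 4 + (1/4)*(-3856) = 4 - 964 = -960)
S(a) = sqrt(3)
g(A) = -2*sqrt(3)
P(n, f) = (-192 + f)/(f + n) (P(n, f) = (f - 192)/(n + f) = (-192 + f)/(f + n))
c + P(120, g(I(4, 5))) = -960 + (-192 - 2*sqrt(3))/(-2*sqrt(3) + 120) = -960 + (-192 - 2*sqrt(3))/(120 - 2*sqrt(3))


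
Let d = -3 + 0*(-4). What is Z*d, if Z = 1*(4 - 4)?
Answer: 0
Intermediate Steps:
Z = 0 (Z = 1*0 = 0)
d = -3 (d = -3 + 0 = -3)
Z*d = 0*(-3) = 0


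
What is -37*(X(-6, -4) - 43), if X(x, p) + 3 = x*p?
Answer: 814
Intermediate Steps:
X(x, p) = -3 + p*x (X(x, p) = -3 + x*p = -3 + p*x)
-37*(X(-6, -4) - 43) = -37*((-3 - 4*(-6)) - 43) = -37*((-3 + 24) - 43) = -37*(21 - 43) = -37*(-22) = 814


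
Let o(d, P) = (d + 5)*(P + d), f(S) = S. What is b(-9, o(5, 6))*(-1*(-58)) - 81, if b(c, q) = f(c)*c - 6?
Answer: 4269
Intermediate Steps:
o(d, P) = (5 + d)*(P + d)
b(c, q) = -6 + c**2 (b(c, q) = c*c - 6 = c**2 - 6 = -6 + c**2)
b(-9, o(5, 6))*(-1*(-58)) - 81 = (-6 + (-9)**2)*(-1*(-58)) - 81 = (-6 + 81)*58 - 81 = 75*58 - 81 = 4350 - 81 = 4269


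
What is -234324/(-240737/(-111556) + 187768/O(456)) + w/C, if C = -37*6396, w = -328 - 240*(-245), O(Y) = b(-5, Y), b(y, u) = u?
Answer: -88190998902850834/155720144835255 ≈ -566.34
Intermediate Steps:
O(Y) = Y
w = 58472 (w = -328 + 58800 = 58472)
C = -236652
-234324/(-240737/(-111556) + 187768/O(456)) + w/C = -234324/(-240737/(-111556) + 187768/456) + 58472/(-236652) = -234324/(-240737*(-1/111556) + 187768*(1/456)) + 58472*(-1/236652) = -234324/(240737/111556 + 23471/57) - 14618/59163 = -234324/2632052885/6358692 - 14618/59163 = -234324*6358692/2632052885 - 14618/59163 = -1489994144208/2632052885 - 14618/59163 = -88190998902850834/155720144835255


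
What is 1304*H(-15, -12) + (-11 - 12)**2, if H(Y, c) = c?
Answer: -15119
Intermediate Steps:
1304*H(-15, -12) + (-11 - 12)**2 = 1304*(-12) + (-11 - 12)**2 = -15648 + (-23)**2 = -15648 + 529 = -15119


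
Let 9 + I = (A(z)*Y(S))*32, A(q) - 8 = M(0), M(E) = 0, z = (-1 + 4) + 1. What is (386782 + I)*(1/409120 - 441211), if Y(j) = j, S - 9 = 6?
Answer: -70508866838177547/409120 ≈ -1.7234e+11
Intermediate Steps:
S = 15 (S = 9 + 6 = 15)
z = 4 (z = 3 + 1 = 4)
A(q) = 8 (A(q) = 8 + 0 = 8)
I = 3831 (I = -9 + (8*15)*32 = -9 + 120*32 = -9 + 3840 = 3831)
(386782 + I)*(1/409120 - 441211) = (386782 + 3831)*(1/409120 - 441211) = 390613*(1/409120 - 441211) = 390613*(-180508244319/409120) = -70508866838177547/409120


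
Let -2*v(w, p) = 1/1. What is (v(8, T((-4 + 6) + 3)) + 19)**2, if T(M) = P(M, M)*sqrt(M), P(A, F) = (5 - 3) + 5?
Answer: 1369/4 ≈ 342.25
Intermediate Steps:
P(A, F) = 7 (P(A, F) = 2 + 5 = 7)
T(M) = 7*sqrt(M)
v(w, p) = -1/2 (v(w, p) = -1/(2*1) = -1/2)
(v(8, T((-4 + 6) + 3)) + 19)**2 = (-1/2 + 19)**2 = (37/2)**2 = 1369/4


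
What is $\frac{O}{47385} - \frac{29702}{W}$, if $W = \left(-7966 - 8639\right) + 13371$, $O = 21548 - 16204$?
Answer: $\frac{237451961}{25540515} \approx 9.2971$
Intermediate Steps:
$O = 5344$
$W = -3234$ ($W = -16605 + 13371 = -3234$)
$\frac{O}{47385} - \frac{29702}{W} = \frac{5344}{47385} - \frac{29702}{-3234} = 5344 \cdot \frac{1}{47385} - - \frac{14851}{1617} = \frac{5344}{47385} + \frac{14851}{1617} = \frac{237451961}{25540515}$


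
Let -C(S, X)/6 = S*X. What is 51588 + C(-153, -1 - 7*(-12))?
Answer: 127782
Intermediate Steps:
C(S, X) = -6*S*X
51588 + C(-153, -1 - 7*(-12)) = 51588 - 6*(-153)*(-1 - 7*(-12)) = 51588 - 6*(-153)*(-1 + 84) = 51588 - 6*(-153)*83 = 51588 + 76194 = 127782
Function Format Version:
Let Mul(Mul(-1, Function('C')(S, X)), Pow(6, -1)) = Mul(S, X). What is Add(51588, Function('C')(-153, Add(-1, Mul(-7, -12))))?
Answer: 127782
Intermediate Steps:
Function('C')(S, X) = Mul(-6, S, X) (Function('C')(S, X) = Mul(-6, Mul(S, X)) = Mul(-6, S, X))
Add(51588, Function('C')(-153, Add(-1, Mul(-7, -12)))) = Add(51588, Mul(-6, -153, Add(-1, Mul(-7, -12)))) = Add(51588, Mul(-6, -153, Add(-1, 84))) = Add(51588, Mul(-6, -153, 83)) = Add(51588, 76194) = 127782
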